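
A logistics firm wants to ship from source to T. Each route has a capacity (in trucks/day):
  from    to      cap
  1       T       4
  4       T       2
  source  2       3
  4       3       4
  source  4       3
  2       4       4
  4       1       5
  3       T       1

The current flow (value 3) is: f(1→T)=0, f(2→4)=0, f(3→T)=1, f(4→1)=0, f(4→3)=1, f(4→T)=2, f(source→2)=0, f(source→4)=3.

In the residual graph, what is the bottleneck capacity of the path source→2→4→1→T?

Residual capacities along the path: source→2: 3, 2→4: 4, 4→1: 5, 1→T: 4.
Minimum is 3.

3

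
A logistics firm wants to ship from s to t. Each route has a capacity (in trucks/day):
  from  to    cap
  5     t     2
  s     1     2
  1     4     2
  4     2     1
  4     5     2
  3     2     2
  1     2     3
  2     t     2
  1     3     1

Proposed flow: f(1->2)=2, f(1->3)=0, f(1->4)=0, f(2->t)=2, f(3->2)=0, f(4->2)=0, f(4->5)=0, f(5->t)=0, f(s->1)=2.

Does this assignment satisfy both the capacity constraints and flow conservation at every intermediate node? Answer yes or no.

Yes

Every edge has 0 ≤ f(e) ≤ cap(e).
At each intermediate node, inflow equals outflow.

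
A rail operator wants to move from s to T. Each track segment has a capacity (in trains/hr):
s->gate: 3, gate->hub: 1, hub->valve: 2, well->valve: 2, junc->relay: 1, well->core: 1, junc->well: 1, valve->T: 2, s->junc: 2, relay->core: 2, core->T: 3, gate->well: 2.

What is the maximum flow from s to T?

4

Augment s->junc->relay->core->T: bottleneck 1. Total 1.
Augment s->junc->well->core->T: bottleneck 1. Total 2.
Augment s->gate->well->valve->T: bottleneck 2. Total 4.
No augmenting path remains in the residual graph.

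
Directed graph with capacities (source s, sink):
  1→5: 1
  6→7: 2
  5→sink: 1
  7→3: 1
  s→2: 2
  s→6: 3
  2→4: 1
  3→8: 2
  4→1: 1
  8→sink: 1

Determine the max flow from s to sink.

Augment s→2→4→1→5→sink: bottleneck 1. Total 1.
Augment s→6→7→3→8→sink: bottleneck 1. Total 2.
No augmenting path remains in the residual graph.

2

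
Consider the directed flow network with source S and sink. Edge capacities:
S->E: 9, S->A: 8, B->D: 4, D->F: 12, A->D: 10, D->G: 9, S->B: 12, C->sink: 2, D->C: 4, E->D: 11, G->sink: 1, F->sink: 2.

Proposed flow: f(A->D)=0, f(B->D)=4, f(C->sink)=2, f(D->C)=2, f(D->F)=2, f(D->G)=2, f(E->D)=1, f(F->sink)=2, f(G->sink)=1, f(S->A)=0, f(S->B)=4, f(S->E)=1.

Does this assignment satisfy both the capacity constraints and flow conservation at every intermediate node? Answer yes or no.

Conservation fails at D: inflow 5 ≠ outflow 6.

No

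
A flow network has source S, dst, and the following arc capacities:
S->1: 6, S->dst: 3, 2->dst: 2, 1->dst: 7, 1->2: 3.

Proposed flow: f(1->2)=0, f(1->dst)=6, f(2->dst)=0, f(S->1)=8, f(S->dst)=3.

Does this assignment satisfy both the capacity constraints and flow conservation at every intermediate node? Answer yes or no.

No

Capacity violated on S->1: flow 8 > capacity 6.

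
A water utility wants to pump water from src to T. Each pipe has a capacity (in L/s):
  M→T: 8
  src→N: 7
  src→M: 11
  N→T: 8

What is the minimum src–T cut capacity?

15

Max flow = 15 (via 2 augmenting paths).
In the residual at optimum, the set reachable from src is {M, src}.
Cut edges: src→N (cap 7), M→T (cap 8). Sum = 15.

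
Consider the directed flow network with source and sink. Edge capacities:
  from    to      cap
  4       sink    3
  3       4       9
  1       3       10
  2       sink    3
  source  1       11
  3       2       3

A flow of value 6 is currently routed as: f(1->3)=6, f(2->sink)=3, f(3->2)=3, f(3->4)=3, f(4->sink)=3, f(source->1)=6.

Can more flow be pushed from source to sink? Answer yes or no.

No

Residual reachable from source: {1, 3, 4, source}; sink is not reachable.
Saturated cut: 3->2, 4->sink with total capacity 6 = current flow value. Flow is maximum.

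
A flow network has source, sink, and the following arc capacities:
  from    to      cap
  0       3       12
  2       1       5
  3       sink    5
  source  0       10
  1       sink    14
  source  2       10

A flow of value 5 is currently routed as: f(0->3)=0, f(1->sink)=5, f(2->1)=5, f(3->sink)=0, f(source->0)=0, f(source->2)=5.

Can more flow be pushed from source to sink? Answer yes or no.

Yes

Residual path source->0->3->sink has bottleneck 5 > 0.
Pushing 5 along it raises the flow to 10, so the given flow is not maximum.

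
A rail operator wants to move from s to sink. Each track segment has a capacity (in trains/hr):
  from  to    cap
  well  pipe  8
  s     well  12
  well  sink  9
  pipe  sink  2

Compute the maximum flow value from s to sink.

Augment s→well→sink: bottleneck 9. Total 9.
Augment s→well→pipe→sink: bottleneck 2. Total 11.
No augmenting path remains in the residual graph.

11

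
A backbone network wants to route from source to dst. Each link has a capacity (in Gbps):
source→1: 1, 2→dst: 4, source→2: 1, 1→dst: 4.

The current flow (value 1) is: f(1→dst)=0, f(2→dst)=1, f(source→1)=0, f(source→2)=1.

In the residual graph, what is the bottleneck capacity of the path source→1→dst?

1

Residual capacities along the path: source→1: 1, 1→dst: 4.
Minimum is 1.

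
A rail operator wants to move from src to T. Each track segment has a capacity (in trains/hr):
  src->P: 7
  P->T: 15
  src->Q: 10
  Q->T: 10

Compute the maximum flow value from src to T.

Augment src->Q->T: bottleneck 10. Total 10.
Augment src->P->T: bottleneck 7. Total 17.
No augmenting path remains in the residual graph.

17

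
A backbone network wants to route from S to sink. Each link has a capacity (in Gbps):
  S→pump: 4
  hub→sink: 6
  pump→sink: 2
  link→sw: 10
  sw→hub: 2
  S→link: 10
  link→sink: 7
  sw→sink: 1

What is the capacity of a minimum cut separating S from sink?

Max flow = 12 (via 4 augmenting paths).
In the residual at optimum, the set reachable from S is {S, pump}.
Cut edges: S→link (cap 10), pump→sink (cap 2). Sum = 12.

12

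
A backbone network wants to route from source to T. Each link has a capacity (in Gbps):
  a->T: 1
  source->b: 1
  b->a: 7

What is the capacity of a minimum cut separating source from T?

1

Max flow = 1 (via 1 augmenting path).
In the residual at optimum, the set reachable from source is {source}.
Cut edges: source->b (cap 1). Sum = 1.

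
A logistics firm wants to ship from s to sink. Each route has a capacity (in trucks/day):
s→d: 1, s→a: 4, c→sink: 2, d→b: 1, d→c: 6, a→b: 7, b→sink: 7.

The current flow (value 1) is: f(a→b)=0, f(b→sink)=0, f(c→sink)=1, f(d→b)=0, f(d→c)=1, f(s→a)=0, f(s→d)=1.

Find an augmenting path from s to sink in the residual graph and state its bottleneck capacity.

s→a→b→sink, bottleneck 4

Residual along s→a→b→sink: s→a: 4, a→b: 7, b→sink: 7.
Bottleneck = min = 4.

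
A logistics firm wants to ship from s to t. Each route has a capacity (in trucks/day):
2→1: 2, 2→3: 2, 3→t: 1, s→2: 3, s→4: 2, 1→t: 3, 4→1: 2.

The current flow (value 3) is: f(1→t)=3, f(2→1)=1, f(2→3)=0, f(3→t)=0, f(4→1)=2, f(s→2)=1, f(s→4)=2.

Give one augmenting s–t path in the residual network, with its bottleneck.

s→2→3→t, bottleneck 1

Residual along s→2→3→t: s→2: 2, 2→3: 2, 3→t: 1.
Bottleneck = min = 1.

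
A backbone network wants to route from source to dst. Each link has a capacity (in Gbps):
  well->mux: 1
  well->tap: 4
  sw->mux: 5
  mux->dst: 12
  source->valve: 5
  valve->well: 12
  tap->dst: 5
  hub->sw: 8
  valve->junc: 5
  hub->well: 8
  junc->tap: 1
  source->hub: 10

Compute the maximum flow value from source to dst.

11

Augment source->hub->sw->mux->dst: bottleneck 5. Total 5.
Augment source->hub->well->mux->dst: bottleneck 1. Total 6.
Augment source->hub->well->tap->dst: bottleneck 4. Total 10.
Augment source->valve->junc->tap->dst: bottleneck 1. Total 11.
No augmenting path remains in the residual graph.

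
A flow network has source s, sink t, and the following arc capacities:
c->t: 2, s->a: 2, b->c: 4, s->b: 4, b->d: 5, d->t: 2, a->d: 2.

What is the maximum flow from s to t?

4

Augment s->b->c->t: bottleneck 2. Total 2.
Augment s->b->d->t: bottleneck 2. Total 4.
No augmenting path remains in the residual graph.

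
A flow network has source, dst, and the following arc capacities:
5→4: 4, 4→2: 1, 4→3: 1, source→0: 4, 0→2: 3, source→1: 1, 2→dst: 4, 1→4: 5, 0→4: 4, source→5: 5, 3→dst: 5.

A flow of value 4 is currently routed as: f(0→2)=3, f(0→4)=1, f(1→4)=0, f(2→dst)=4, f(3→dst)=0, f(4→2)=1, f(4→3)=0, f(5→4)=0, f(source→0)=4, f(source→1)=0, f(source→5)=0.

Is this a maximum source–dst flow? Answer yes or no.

Residual path source→1→4→3→dst has bottleneck 1 > 0.
Pushing 1 along it raises the flow to 5, so the given flow is not maximum.

No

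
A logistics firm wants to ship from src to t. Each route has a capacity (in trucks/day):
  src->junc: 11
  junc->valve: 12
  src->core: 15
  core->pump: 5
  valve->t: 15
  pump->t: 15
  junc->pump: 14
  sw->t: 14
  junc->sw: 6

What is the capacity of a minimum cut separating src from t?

Max flow = 16 (via 2 augmenting paths).
In the residual at optimum, the set reachable from src is {core, src}.
Cut edges: src->junc (cap 11), core->pump (cap 5). Sum = 16.

16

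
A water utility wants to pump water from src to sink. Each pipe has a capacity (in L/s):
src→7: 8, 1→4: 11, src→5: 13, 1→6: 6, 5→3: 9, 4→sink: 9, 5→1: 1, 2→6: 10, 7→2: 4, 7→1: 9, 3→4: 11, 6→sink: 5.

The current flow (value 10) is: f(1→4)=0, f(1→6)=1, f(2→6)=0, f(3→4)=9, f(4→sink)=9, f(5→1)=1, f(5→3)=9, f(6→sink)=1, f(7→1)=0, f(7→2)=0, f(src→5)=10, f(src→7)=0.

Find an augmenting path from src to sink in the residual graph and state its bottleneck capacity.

src→7→1→6→sink, bottleneck 4

Residual along src→7→1→6→sink: src→7: 8, 7→1: 9, 1→6: 5, 6→sink: 4.
Bottleneck = min = 4.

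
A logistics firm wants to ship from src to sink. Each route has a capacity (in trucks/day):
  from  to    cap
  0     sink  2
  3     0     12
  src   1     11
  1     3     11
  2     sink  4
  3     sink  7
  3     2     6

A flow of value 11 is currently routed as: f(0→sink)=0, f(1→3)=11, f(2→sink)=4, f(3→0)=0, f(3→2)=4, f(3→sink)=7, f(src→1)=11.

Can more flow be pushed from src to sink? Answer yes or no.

Residual reachable from src: {src}; sink is not reachable.
Saturated cut: src→1 with total capacity 11 = current flow value. Flow is maximum.

No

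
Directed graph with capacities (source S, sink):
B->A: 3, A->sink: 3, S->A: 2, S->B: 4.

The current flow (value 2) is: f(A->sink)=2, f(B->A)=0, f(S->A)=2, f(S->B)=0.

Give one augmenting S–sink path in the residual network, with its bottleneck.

S->B->A->sink, bottleneck 1

Residual along S->B->A->sink: S->B: 4, B->A: 3, A->sink: 1.
Bottleneck = min = 1.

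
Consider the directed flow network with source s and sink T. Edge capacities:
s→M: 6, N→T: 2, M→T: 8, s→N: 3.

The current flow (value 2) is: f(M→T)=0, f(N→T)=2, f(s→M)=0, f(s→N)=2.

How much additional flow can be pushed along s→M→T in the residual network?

Residual capacities along the path: s→M: 6, M→T: 8.
Minimum is 6.

6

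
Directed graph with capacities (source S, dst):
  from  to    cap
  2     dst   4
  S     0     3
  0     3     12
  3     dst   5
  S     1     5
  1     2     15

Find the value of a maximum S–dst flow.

Augment S→1→2→dst: bottleneck 4. Total 4.
Augment S→0→3→dst: bottleneck 3. Total 7.
No augmenting path remains in the residual graph.

7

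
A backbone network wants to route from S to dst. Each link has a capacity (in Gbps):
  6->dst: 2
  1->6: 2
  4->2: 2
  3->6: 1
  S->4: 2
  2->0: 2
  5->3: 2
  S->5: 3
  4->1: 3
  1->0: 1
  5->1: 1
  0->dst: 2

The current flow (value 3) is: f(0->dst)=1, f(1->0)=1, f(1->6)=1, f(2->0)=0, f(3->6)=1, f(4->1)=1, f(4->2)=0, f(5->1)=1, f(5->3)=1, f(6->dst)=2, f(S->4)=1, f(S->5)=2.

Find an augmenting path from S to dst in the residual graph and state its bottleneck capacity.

S->4->2->0->dst, bottleneck 1

Residual along S->4->2->0->dst: S->4: 1, 4->2: 2, 2->0: 2, 0->dst: 1.
Bottleneck = min = 1.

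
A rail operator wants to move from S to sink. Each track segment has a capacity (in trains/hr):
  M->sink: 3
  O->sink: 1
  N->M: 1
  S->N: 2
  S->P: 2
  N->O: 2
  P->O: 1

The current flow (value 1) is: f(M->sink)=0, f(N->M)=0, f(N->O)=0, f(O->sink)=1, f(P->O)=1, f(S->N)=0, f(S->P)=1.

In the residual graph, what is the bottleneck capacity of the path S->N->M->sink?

Residual capacities along the path: S->N: 2, N->M: 1, M->sink: 3.
Minimum is 1.

1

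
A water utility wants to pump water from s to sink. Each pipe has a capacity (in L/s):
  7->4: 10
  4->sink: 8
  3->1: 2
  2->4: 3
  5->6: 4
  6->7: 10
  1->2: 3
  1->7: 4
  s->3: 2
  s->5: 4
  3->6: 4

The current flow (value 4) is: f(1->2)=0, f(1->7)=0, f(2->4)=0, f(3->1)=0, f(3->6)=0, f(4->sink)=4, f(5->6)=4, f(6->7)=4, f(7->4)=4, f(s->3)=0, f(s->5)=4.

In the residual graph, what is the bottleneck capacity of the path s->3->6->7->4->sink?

2

Residual capacities along the path: s->3: 2, 3->6: 4, 6->7: 6, 7->4: 6, 4->sink: 4.
Minimum is 2.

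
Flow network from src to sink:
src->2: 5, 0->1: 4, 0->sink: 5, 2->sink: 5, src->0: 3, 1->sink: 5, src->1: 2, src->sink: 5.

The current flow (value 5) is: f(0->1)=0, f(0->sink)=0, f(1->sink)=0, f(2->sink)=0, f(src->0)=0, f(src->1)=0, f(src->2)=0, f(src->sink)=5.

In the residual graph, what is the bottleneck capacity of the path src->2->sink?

Residual capacities along the path: src->2: 5, 2->sink: 5.
Minimum is 5.

5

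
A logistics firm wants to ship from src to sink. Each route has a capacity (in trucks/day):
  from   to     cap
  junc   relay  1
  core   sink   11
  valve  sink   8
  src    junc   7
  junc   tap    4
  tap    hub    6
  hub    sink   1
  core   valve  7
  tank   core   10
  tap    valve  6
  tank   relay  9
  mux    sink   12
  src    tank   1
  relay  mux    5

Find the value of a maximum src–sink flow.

Augment src→tank→core→sink: bottleneck 1. Total 1.
Augment src→junc→tap→valve→sink: bottleneck 4. Total 5.
Augment src→junc→relay→mux→sink: bottleneck 1. Total 6.
No augmenting path remains in the residual graph.

6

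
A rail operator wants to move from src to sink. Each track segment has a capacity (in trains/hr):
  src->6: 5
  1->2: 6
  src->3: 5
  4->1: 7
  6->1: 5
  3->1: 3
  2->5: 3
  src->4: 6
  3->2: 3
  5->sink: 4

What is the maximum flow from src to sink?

3

Augment src->3->2->5->sink: bottleneck 3. Total 3.
No augmenting path remains in the residual graph.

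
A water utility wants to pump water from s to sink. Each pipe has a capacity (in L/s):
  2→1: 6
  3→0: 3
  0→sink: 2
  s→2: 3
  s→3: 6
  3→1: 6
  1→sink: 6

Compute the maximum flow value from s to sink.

Augment s→3→0→sink: bottleneck 2. Total 2.
Augment s→3→1→sink: bottleneck 4. Total 6.
Augment s→2→1→sink: bottleneck 2. Total 8.
No augmenting path remains in the residual graph.

8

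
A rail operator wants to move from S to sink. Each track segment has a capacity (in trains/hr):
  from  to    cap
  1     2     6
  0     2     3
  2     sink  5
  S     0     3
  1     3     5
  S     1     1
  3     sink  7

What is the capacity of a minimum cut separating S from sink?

Max flow = 4 (via 2 augmenting paths).
In the residual at optimum, the set reachable from S is {S}.
Cut edges: S->1 (cap 1), S->0 (cap 3). Sum = 4.

4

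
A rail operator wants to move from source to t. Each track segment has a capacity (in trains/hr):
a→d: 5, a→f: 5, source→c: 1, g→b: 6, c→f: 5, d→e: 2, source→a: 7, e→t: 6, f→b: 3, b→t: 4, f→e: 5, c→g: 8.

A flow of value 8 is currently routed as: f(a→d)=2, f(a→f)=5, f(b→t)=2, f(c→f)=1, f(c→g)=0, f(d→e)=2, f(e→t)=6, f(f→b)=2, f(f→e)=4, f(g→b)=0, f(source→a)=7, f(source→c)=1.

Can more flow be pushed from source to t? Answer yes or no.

No

Residual reachable from source: {source}; t is not reachable.
Saturated cut: source→a, source→c with total capacity 8 = current flow value. Flow is maximum.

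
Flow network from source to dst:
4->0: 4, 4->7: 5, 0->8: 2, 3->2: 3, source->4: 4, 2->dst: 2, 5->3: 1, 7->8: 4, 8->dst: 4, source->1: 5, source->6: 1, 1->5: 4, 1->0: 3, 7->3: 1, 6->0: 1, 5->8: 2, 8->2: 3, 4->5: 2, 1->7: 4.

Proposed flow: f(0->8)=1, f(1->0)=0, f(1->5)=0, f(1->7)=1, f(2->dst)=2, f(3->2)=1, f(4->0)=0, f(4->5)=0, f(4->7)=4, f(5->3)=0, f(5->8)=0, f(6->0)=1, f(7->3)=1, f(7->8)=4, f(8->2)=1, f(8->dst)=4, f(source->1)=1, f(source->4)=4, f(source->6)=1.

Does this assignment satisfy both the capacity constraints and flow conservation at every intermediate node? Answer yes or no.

Yes

Every edge has 0 ≤ f(e) ≤ cap(e).
At each intermediate node, inflow equals outflow.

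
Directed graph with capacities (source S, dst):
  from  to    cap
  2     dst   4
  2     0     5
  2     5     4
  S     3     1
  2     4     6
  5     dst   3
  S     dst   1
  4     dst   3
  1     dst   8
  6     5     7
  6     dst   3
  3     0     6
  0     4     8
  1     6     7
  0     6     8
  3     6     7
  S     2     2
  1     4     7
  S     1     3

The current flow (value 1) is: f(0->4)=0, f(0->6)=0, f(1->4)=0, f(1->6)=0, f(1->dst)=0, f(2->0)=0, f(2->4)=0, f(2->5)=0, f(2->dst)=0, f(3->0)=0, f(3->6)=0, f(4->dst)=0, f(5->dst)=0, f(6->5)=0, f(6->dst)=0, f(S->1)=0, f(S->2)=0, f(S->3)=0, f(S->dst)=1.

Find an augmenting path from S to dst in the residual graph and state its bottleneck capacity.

Residual along S->1->dst: S->1: 3, 1->dst: 8.
Bottleneck = min = 3.

S->1->dst, bottleneck 3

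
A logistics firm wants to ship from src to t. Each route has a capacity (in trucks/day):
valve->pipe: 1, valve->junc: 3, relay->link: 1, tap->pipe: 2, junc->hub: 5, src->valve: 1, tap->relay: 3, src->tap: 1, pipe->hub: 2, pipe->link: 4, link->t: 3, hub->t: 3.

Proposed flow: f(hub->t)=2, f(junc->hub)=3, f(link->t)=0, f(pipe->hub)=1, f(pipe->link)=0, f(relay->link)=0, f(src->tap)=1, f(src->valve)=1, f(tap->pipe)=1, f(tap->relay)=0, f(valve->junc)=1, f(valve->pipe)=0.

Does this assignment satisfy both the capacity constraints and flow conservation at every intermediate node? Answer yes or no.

Conservation fails at junc: inflow 1 ≠ outflow 3.

No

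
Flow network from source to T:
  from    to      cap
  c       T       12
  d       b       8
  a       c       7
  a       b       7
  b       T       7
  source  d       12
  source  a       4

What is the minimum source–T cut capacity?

Max flow = 11 (via 2 augmenting paths).
In the residual at optimum, the set reachable from source is {b, d, source}.
Cut edges: source->a (cap 4), b->T (cap 7). Sum = 11.

11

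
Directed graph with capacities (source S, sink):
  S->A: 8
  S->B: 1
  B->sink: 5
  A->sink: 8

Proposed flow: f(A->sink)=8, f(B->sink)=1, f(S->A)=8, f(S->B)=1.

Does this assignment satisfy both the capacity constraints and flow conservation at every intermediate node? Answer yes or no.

Yes

Every edge has 0 ≤ f(e) ≤ cap(e).
At each intermediate node, inflow equals outflow.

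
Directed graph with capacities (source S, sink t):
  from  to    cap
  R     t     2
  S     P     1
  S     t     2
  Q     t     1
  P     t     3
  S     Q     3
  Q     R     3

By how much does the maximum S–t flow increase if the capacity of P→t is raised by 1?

0

Original max flow = 6.
Edge P→t does not cross the min cut (source side {S}), so extra capacity there cannot help.
New max flow = 6. Increase = 0.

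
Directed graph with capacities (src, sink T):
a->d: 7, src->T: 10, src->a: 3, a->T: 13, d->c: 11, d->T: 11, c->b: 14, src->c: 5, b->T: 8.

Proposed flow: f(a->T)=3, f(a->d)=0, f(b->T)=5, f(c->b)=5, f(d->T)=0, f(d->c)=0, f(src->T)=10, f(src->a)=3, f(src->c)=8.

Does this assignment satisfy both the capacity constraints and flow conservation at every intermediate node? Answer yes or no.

No

Capacity violated on src->c: flow 8 > capacity 5.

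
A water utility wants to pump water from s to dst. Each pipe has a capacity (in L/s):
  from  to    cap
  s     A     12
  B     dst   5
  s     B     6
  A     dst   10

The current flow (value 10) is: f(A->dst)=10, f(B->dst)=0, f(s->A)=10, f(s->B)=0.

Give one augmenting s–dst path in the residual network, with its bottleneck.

s->B->dst, bottleneck 5

Residual along s->B->dst: s->B: 6, B->dst: 5.
Bottleneck = min = 5.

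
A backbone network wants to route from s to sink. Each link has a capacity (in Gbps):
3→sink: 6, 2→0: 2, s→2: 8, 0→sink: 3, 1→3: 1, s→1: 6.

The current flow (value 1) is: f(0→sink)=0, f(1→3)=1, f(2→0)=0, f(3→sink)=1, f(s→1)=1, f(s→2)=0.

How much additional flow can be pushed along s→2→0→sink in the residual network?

2

Residual capacities along the path: s→2: 8, 2→0: 2, 0→sink: 3.
Minimum is 2.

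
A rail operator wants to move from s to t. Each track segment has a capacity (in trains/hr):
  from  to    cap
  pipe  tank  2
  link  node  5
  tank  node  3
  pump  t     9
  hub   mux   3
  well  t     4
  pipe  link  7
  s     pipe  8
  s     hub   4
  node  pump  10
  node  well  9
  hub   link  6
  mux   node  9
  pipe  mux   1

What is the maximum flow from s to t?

Augment s->pipe->link->node->well->t: bottleneck 4. Total 4.
Augment s->pipe->link->node->pump->t: bottleneck 1. Total 5.
Augment s->pipe->tank->node->pump->t: bottleneck 2. Total 7.
Augment s->pipe->mux->node->pump->t: bottleneck 1. Total 8.
Augment s->hub->mux->node->pump->t: bottleneck 3. Total 11.
No augmenting path remains in the residual graph.

11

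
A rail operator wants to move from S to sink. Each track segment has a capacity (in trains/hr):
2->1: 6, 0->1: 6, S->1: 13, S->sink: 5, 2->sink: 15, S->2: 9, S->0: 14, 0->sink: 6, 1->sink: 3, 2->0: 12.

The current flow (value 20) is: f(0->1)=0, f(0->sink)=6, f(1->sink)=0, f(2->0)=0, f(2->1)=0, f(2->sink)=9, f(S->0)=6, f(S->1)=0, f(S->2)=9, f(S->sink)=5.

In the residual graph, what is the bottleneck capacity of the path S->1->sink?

3

Residual capacities along the path: S->1: 13, 1->sink: 3.
Minimum is 3.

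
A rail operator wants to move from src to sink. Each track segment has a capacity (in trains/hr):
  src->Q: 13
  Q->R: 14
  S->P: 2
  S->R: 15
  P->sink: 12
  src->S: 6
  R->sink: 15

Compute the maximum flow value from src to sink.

17

Augment src->Q->R->sink: bottleneck 13. Total 13.
Augment src->S->R->sink: bottleneck 2. Total 15.
Augment src->S->P->sink: bottleneck 2. Total 17.
No augmenting path remains in the residual graph.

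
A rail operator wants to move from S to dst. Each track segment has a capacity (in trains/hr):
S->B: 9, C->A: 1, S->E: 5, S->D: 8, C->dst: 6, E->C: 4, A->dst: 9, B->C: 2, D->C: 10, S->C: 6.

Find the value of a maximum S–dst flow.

7

Augment S->C->dst: bottleneck 6. Total 6.
Augment S->B->C->A->dst: bottleneck 1. Total 7.
No augmenting path remains in the residual graph.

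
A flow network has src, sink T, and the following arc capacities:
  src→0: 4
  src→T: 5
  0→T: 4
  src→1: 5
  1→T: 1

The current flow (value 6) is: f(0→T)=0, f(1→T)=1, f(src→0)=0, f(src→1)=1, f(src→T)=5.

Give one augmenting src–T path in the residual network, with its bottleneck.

Residual along src→0→T: src→0: 4, 0→T: 4.
Bottleneck = min = 4.

src→0→T, bottleneck 4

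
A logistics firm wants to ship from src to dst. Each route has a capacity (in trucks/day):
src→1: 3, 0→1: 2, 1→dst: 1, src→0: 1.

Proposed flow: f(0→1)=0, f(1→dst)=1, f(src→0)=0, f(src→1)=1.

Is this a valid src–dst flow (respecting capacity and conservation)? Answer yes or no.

Yes

Every edge has 0 ≤ f(e) ≤ cap(e).
At each intermediate node, inflow equals outflow.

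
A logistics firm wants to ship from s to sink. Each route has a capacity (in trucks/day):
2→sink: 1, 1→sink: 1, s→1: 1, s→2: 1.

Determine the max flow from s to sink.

Augment s→2→sink: bottleneck 1. Total 1.
Augment s→1→sink: bottleneck 1. Total 2.
No augmenting path remains in the residual graph.

2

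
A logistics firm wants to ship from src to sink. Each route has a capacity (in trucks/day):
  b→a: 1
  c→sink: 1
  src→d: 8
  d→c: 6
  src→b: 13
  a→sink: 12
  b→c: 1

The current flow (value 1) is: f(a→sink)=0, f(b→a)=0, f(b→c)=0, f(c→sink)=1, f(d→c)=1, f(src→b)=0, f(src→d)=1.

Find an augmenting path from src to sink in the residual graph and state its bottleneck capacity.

Residual along src→b→a→sink: src→b: 13, b→a: 1, a→sink: 12.
Bottleneck = min = 1.

src→b→a→sink, bottleneck 1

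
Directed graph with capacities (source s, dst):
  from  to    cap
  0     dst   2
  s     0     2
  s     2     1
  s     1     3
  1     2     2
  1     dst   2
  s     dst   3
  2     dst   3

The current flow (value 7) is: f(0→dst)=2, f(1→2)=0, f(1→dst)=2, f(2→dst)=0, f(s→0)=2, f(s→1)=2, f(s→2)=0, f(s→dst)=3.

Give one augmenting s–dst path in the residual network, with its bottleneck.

s→2→dst, bottleneck 1

Residual along s→2→dst: s→2: 1, 2→dst: 3.
Bottleneck = min = 1.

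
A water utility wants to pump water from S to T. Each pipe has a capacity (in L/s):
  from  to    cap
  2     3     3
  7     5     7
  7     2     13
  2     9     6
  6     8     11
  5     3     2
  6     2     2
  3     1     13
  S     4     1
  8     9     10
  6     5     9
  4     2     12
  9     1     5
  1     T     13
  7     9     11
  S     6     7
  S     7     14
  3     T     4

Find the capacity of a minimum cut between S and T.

10

Max flow = 10 (via 4 augmenting paths).
In the residual at optimum, the set reachable from S is {2, 4, 5, 6, 7, 8, 9, S}.
Cut edges: 5→3 (cap 2), 2→3 (cap 3), 9→1 (cap 5). Sum = 10.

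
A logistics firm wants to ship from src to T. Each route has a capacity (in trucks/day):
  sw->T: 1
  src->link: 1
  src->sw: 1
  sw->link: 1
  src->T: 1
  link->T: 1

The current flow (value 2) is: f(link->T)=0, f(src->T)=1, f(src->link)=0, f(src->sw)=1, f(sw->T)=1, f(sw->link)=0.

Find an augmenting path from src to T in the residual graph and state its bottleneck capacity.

Residual along src->link->T: src->link: 1, link->T: 1.
Bottleneck = min = 1.

src->link->T, bottleneck 1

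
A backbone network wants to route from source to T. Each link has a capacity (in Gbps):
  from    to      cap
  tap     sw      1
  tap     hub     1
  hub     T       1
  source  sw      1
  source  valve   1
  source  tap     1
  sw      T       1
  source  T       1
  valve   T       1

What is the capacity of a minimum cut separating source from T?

4

Max flow = 4 (via 4 augmenting paths).
In the residual at optimum, the set reachable from source is {source}.
Cut edges: source->tap (cap 1), source->valve (cap 1), source->sw (cap 1), source->T (cap 1). Sum = 4.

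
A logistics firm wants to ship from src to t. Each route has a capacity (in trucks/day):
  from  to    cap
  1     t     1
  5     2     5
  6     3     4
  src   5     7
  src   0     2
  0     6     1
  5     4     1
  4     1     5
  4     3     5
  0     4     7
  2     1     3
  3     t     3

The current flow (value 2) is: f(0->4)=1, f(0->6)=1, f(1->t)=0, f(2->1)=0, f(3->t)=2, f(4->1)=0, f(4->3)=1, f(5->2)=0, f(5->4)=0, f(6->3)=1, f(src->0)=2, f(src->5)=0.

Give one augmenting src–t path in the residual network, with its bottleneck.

src->5->4->3->t, bottleneck 1

Residual along src->5->4->3->t: src->5: 7, 5->4: 1, 4->3: 4, 3->t: 1.
Bottleneck = min = 1.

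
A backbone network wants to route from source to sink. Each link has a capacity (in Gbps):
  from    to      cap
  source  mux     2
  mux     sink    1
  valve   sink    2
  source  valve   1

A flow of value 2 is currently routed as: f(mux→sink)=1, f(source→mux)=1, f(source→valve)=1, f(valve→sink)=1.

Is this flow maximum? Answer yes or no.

Residual reachable from source: {mux, source}; sink is not reachable.
Saturated cut: source→valve, mux→sink with total capacity 2 = current flow value. Flow is maximum.

Yes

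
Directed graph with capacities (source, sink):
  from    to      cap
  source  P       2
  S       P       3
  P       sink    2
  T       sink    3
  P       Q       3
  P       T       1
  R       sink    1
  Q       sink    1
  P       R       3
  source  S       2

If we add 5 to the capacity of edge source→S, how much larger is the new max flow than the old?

Original max flow = 4.
After raising cap(source→S), augmenting paths through that edge carry 1 more unit.
New max flow = 5. Increase = 1.

1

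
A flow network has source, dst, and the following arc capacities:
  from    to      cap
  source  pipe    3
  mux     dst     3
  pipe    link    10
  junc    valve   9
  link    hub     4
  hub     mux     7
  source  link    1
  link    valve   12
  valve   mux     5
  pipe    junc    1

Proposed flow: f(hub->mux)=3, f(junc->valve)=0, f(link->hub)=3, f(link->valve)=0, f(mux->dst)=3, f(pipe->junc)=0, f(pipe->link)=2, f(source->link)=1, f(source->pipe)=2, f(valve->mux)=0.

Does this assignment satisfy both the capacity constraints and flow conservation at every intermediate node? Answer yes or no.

Every edge has 0 ≤ f(e) ≤ cap(e).
At each intermediate node, inflow equals outflow.

Yes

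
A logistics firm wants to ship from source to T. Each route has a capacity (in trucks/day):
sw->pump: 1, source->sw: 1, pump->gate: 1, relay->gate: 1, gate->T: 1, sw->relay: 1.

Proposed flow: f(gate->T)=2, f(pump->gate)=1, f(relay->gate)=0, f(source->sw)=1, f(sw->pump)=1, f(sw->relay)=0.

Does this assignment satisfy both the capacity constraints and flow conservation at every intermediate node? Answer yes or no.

No

Capacity violated on gate->T: flow 2 > capacity 1.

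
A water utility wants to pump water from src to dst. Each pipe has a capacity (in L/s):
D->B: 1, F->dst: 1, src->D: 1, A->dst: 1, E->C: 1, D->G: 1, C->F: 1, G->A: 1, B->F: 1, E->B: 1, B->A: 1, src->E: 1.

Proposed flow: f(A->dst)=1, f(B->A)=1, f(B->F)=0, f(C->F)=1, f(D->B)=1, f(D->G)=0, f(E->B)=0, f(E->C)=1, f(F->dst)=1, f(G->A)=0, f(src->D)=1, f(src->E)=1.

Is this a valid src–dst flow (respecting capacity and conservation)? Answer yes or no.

Every edge has 0 ≤ f(e) ≤ cap(e).
At each intermediate node, inflow equals outflow.

Yes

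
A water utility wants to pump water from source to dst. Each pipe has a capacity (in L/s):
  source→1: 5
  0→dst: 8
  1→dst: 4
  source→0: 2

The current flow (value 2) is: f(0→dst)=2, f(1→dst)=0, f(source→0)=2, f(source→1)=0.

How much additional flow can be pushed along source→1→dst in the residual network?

Residual capacities along the path: source→1: 5, 1→dst: 4.
Minimum is 4.

4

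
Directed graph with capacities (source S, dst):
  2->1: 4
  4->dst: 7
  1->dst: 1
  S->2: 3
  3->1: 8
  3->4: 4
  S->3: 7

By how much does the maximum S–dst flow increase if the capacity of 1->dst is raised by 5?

5

Original max flow = 5.
After raising cap(1->dst), augmenting paths through that edge carry 5 more units.
New max flow = 10. Increase = 5.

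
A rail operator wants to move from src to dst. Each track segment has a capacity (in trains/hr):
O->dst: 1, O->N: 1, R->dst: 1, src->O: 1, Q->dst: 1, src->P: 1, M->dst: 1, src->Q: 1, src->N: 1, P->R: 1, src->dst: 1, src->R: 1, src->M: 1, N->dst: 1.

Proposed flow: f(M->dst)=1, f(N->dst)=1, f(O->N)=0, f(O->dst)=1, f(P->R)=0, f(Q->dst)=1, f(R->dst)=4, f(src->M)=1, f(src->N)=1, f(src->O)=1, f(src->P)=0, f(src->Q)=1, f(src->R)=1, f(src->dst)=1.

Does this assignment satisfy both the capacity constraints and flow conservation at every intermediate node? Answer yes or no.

No

Capacity violated on R->dst: flow 4 > capacity 1.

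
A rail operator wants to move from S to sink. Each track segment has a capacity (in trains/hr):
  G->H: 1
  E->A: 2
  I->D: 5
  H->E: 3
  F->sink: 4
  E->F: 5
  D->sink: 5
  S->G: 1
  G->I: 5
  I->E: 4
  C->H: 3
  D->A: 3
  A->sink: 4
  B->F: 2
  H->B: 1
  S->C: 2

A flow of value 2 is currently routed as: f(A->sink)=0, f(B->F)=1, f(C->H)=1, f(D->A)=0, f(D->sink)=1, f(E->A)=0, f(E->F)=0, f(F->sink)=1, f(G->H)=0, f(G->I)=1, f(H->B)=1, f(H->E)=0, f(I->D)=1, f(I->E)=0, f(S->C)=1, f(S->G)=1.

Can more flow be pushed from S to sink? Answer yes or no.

Yes

Residual path S->C->H->E->F->sink has bottleneck 1 > 0.
Pushing 1 along it raises the flow to 3, so the given flow is not maximum.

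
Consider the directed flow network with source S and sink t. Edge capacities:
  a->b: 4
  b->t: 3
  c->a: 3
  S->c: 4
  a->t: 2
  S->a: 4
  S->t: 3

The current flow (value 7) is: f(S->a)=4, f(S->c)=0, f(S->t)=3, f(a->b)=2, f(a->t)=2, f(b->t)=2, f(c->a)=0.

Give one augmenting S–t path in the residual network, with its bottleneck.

Residual along S->c->a->b->t: S->c: 4, c->a: 3, a->b: 2, b->t: 1.
Bottleneck = min = 1.

S->c->a->b->t, bottleneck 1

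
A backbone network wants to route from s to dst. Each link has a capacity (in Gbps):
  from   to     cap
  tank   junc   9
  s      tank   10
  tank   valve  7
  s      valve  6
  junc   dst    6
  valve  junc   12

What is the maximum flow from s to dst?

Augment s->tank->junc->dst: bottleneck 6. Total 6.
No augmenting path remains in the residual graph.

6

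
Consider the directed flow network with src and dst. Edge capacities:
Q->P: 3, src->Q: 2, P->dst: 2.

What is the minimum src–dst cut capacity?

2

Max flow = 2 (via 1 augmenting path).
In the residual at optimum, the set reachable from src is {src}.
Cut edges: src->Q (cap 2). Sum = 2.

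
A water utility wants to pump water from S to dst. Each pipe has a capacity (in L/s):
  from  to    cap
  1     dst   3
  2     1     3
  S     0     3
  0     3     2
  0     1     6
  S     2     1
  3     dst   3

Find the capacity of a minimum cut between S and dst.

Max flow = 4 (via 3 augmenting paths).
In the residual at optimum, the set reachable from S is {S}.
Cut edges: S->2 (cap 1), S->0 (cap 3). Sum = 4.

4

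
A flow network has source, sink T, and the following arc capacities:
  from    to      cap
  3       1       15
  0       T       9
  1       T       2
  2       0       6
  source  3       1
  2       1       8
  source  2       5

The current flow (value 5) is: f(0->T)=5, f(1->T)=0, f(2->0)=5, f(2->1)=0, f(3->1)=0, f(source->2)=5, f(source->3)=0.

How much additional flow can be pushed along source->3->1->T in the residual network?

1

Residual capacities along the path: source->3: 1, 3->1: 15, 1->T: 2.
Minimum is 1.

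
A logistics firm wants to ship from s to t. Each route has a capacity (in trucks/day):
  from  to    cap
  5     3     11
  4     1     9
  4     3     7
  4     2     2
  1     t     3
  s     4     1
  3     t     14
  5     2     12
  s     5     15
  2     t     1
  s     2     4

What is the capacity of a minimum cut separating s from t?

Max flow = 13 (via 3 augmenting paths).
In the residual at optimum, the set reachable from s is {2, 5, s}.
Cut edges: s→4 (cap 1), 5→3 (cap 11), 2→t (cap 1). Sum = 13.

13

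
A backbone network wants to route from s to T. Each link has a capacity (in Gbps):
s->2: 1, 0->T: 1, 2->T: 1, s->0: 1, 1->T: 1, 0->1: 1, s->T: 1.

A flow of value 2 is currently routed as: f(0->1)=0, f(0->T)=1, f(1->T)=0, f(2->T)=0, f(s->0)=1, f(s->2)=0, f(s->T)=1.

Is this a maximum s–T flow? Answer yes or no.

No

Residual path s->2->T has bottleneck 1 > 0.
Pushing 1 along it raises the flow to 3, so the given flow is not maximum.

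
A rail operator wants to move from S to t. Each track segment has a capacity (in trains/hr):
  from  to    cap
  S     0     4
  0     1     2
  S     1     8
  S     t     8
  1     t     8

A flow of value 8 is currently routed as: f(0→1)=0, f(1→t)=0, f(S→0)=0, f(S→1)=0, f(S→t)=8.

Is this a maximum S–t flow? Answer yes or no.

No

Residual path S→1→t has bottleneck 8 > 0.
Pushing 8 along it raises the flow to 16, so the given flow is not maximum.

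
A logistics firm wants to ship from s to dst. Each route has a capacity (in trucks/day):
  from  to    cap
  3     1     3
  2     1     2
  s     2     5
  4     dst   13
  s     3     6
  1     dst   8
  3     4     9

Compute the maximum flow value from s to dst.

Augment s→3→4→dst: bottleneck 6. Total 6.
Augment s→2→1→dst: bottleneck 2. Total 8.
No augmenting path remains in the residual graph.

8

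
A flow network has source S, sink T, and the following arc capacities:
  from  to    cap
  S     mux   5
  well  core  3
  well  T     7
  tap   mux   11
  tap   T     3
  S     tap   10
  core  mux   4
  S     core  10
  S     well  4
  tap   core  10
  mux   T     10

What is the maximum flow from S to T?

Augment S->well->T: bottleneck 4. Total 4.
Augment S->tap->T: bottleneck 3. Total 7.
Augment S->mux->T: bottleneck 5. Total 12.
Augment S->tap->mux->T: bottleneck 5. Total 17.
No augmenting path remains in the residual graph.

17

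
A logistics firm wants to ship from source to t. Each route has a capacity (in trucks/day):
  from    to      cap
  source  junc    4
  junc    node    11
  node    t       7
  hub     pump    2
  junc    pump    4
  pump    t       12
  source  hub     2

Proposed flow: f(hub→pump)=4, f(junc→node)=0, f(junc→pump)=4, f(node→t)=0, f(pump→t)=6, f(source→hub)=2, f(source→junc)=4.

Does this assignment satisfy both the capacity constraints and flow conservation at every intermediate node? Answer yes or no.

No

Capacity violated on hub→pump: flow 4 > capacity 2.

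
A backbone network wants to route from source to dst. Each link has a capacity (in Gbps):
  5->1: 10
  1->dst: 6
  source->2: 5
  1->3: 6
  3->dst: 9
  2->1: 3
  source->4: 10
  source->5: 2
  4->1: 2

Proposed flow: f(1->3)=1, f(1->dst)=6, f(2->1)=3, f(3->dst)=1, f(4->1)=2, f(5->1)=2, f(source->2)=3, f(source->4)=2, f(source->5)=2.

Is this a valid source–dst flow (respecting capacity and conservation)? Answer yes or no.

Yes

Every edge has 0 ≤ f(e) ≤ cap(e).
At each intermediate node, inflow equals outflow.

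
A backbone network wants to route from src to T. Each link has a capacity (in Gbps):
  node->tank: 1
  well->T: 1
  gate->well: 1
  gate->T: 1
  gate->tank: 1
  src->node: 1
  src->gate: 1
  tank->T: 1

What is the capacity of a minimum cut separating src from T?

Max flow = 2 (via 2 augmenting paths).
In the residual at optimum, the set reachable from src is {src}.
Cut edges: src->node (cap 1), src->gate (cap 1). Sum = 2.

2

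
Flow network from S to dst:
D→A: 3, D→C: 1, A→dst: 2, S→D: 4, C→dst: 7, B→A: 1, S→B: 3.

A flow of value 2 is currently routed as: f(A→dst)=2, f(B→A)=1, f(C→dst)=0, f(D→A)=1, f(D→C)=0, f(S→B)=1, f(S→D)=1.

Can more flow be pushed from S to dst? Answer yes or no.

Yes

Residual path S→D→C→dst has bottleneck 1 > 0.
Pushing 1 along it raises the flow to 3, so the given flow is not maximum.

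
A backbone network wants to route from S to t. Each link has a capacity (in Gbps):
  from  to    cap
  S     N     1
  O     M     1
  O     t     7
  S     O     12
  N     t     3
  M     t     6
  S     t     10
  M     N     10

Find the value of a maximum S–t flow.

Augment S→t: bottleneck 10. Total 10.
Augment S→O→t: bottleneck 7. Total 17.
Augment S→N→t: bottleneck 1. Total 18.
Augment S→O→M→t: bottleneck 1. Total 19.
No augmenting path remains in the residual graph.

19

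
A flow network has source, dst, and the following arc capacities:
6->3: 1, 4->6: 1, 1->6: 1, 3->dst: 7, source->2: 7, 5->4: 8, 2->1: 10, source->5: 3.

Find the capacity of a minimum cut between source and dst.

Max flow = 1 (via 1 augmenting path).
In the residual at optimum, the set reachable from source is {1, 2, 4, 5, 6, source}.
Cut edges: 6->3 (cap 1). Sum = 1.

1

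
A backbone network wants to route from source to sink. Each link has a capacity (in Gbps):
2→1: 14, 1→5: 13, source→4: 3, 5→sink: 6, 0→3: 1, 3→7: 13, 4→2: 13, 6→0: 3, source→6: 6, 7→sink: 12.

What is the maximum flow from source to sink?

4

Augment source→6→0→3→7→sink: bottleneck 1. Total 1.
Augment source→4→2→1→5→sink: bottleneck 3. Total 4.
No augmenting path remains in the residual graph.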